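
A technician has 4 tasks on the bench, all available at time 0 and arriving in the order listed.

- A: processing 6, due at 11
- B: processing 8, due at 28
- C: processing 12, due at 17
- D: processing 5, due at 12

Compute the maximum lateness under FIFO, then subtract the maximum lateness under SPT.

FIFO (arrival order): A B C D.
A: 0→6, due 11, lateness -5
B: 6→14, due 28, lateness -14
C: 14→26, due 17, lateness 9
D: 26→31, due 12, lateness 19
Maximum = 19.
SPT (increasing processing time): D A B C.
D: 0→5, due 12, lateness -7
A: 5→11, due 11, lateness 0
B: 11→19, due 28, lateness -9
C: 19→31, due 17, lateness 14
Maximum = 14.
Difference = 19 − 14 = 5.

5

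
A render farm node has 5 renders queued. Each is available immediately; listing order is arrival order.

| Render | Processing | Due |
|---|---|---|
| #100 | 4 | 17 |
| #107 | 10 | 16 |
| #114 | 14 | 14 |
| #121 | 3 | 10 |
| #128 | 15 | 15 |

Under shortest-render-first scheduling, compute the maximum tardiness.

SPT (increasing processing time): #121 #100 #107 #114 #128.
#121: 0→3, due 10, tardiness 0
#100: 3→7, due 17, tardiness 0
#107: 7→17, due 16, tardiness 1
#114: 17→31, due 14, tardiness 17
#128: 31→46, due 15, tardiness 31
Maximum = 31.

31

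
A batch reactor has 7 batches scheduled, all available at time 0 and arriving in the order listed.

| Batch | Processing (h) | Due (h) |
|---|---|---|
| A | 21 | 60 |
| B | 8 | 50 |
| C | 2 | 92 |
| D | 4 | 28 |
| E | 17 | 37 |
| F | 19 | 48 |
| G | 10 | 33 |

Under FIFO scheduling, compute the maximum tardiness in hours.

48

FIFO (arrival order): A B C D E F G.
A: 0→21, due 60, tardiness 0
B: 21→29, due 50, tardiness 0
C: 29→31, due 92, tardiness 0
D: 31→35, due 28, tardiness 7
E: 35→52, due 37, tardiness 15
F: 52→71, due 48, tardiness 23
G: 71→81, due 33, tardiness 48
Maximum = 48.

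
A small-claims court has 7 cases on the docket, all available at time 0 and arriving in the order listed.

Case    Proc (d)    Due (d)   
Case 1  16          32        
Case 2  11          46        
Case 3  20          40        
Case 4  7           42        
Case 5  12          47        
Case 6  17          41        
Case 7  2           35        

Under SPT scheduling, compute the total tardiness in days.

85

SPT (increasing processing time): Case 7 Case 4 Case 2 Case 5 Case 1 Case 6 Case 3.
Case 7: 0→2, due 35, tardiness 0
Case 4: 2→9, due 42, tardiness 0
Case 2: 9→20, due 46, tardiness 0
Case 5: 20→32, due 47, tardiness 0
Case 1: 32→48, due 32, tardiness 16
Case 6: 48→65, due 41, tardiness 24
Case 3: 65→85, due 40, tardiness 45
Sum = 0+0+0+0+16+24+45 = 85.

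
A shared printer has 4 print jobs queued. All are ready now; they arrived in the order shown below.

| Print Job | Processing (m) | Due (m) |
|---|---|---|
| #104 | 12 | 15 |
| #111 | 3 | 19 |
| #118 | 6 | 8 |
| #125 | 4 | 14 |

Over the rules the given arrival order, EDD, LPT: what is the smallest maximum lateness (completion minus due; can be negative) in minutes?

7

FIFO (arrival order): #104 #111 #118 #125.
#104: 0→12, due 15, lateness -3
#111: 12→15, due 19, lateness -4
#118: 15→21, due 8, lateness 13
#125: 21→25, due 14, lateness 11
Maximum = 13.
EDD (increasing due date): #118 #125 #104 #111.
#118: 0→6, due 8, lateness -2
#125: 6→10, due 14, lateness -4
#104: 10→22, due 15, lateness 7
#111: 22→25, due 19, lateness 6
Maximum = 7.
LPT (decreasing processing time): #104 #118 #125 #111.
#104: 0→12, due 15, lateness -3
#118: 12→18, due 8, lateness 10
#125: 18→22, due 14, lateness 8
#111: 22→25, due 19, lateness 6
Maximum = 10.
FIFO 13, EDD 7, LPT 10 → minimum 7.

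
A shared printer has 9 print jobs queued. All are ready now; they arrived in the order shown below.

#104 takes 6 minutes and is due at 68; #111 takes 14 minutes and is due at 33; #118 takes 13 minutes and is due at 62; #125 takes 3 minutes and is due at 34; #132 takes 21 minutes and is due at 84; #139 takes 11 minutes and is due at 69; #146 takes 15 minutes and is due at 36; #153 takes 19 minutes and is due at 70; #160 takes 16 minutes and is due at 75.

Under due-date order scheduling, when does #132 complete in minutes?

EDD (increasing due date): #111 #125 #146 #118 #104 #139 #153 #160 #132.
#111: 0→14
#125: 14→17
#146: 17→32
#118: 32→45
#104: 45→51
#139: 51→62
#153: 62→81
#160: 81→97
#132: 97→118

118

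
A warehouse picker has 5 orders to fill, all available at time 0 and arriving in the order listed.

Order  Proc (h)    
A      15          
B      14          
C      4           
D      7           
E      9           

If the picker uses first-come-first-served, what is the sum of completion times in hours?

FIFO (arrival order): A B C D E.
A: 0→15
B: 15→29
C: 29→33
D: 33→40
E: 40→49
Sum = 15+29+33+40+49 = 166.

166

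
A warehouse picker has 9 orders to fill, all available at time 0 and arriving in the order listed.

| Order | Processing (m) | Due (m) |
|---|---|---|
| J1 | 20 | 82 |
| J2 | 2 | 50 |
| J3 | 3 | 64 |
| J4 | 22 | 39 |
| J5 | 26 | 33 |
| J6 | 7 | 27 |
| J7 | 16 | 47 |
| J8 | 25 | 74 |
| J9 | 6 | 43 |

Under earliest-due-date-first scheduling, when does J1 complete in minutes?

127

EDD (increasing due date): J6 J5 J4 J9 J7 J2 J3 J8 J1.
J6: 0→7
J5: 7→33
J4: 33→55
J9: 55→61
J7: 61→77
J2: 77→79
J3: 79→82
J8: 82→107
J1: 107→127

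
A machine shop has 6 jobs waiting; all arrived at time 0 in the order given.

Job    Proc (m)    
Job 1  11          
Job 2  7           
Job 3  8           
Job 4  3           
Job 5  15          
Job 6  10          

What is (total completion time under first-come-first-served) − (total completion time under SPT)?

30

FIFO (arrival order): Job 1 Job 2 Job 3 Job 4 Job 5 Job 6.
Job 1: 0→11
Job 2: 11→18
Job 3: 18→26
Job 4: 26→29
Job 5: 29→44
Job 6: 44→54
Sum = 11+18+26+29+44+54 = 182.
SPT (increasing processing time): Job 4 Job 2 Job 3 Job 6 Job 1 Job 5.
Job 4: 0→3
Job 2: 3→10
Job 3: 10→18
Job 6: 18→28
Job 1: 28→39
Job 5: 39→54
Sum = 3+10+18+28+39+54 = 152.
Difference = 182 − 152 = 30.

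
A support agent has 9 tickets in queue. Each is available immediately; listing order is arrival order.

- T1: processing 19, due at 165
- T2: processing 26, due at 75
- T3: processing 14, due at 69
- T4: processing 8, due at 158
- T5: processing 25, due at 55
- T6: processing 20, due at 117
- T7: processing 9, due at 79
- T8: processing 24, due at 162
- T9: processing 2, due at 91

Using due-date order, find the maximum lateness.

EDD (increasing due date): T5 T3 T2 T7 T9 T6 T4 T8 T1.
T5: 0→25, due 55, lateness -30
T3: 25→39, due 69, lateness -30
T2: 39→65, due 75, lateness -10
T7: 65→74, due 79, lateness -5
T9: 74→76, due 91, lateness -15
T6: 76→96, due 117, lateness -21
T4: 96→104, due 158, lateness -54
T8: 104→128, due 162, lateness -34
T1: 128→147, due 165, lateness -18
Maximum = -5.

-5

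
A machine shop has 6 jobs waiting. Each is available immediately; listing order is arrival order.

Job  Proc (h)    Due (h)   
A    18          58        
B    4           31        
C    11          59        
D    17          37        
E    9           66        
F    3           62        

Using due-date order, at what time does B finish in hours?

EDD (increasing due date): B D A C F E.
B: 0→4

4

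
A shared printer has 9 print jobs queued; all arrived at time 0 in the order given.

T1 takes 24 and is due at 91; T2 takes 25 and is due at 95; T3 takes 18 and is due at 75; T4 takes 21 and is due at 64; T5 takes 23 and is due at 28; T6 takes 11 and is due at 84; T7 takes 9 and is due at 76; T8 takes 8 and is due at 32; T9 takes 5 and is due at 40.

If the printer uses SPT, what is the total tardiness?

152

SPT (increasing processing time): T9 T8 T7 T6 T3 T4 T5 T1 T2.
T9: 0→5, due 40, tardiness 0
T8: 5→13, due 32, tardiness 0
T7: 13→22, due 76, tardiness 0
T6: 22→33, due 84, tardiness 0
T3: 33→51, due 75, tardiness 0
T4: 51→72, due 64, tardiness 8
T5: 72→95, due 28, tardiness 67
T1: 95→119, due 91, tardiness 28
T2: 119→144, due 95, tardiness 49
Sum = 0+0+0+0+0+8+67+28+49 = 152.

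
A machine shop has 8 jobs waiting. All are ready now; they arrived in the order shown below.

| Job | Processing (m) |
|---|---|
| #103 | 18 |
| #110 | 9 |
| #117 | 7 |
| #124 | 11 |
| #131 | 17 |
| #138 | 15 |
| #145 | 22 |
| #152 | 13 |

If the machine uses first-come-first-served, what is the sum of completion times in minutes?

FIFO (arrival order): #103 #110 #117 #124 #131 #138 #145 #152.
#103: 0→18
#110: 18→27
#117: 27→34
#124: 34→45
#131: 45→62
#138: 62→77
#145: 77→99
#152: 99→112
Sum = 18+27+34+45+62+77+99+112 = 474.

474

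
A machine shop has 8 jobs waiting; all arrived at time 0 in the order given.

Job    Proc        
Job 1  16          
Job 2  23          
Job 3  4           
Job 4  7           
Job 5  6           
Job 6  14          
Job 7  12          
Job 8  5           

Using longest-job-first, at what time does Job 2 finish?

23

LPT (decreasing processing time): Job 2 Job 1 Job 6 Job 7 Job 4 Job 5 Job 8 Job 3.
Job 2: 0→23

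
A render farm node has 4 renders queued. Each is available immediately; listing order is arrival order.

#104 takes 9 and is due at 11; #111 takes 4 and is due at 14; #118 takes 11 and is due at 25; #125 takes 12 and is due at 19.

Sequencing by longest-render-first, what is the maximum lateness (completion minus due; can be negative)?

LPT (decreasing processing time): #125 #118 #104 #111.
#125: 0→12, due 19, lateness -7
#118: 12→23, due 25, lateness -2
#104: 23→32, due 11, lateness 21
#111: 32→36, due 14, lateness 22
Maximum = 22.

22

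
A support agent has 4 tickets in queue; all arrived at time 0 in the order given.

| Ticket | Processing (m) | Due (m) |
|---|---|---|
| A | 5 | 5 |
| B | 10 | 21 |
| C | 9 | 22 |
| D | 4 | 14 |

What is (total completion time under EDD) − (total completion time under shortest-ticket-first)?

EDD (increasing due date): A D B C.
A: 0→5
D: 5→9
B: 9→19
C: 19→28
Sum = 5+9+19+28 = 61.
SPT (increasing processing time): D A C B.
D: 0→4
A: 4→9
C: 9→18
B: 18→28
Sum = 4+9+18+28 = 59.
Difference = 61 − 59 = 2.

2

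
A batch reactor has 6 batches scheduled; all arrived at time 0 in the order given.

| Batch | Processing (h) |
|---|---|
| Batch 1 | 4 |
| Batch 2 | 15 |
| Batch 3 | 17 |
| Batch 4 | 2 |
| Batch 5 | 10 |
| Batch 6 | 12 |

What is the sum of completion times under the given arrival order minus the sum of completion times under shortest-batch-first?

50

FIFO (arrival order): Batch 1 Batch 2 Batch 3 Batch 4 Batch 5 Batch 6.
Batch 1: 0→4
Batch 2: 4→19
Batch 3: 19→36
Batch 4: 36→38
Batch 5: 38→48
Batch 6: 48→60
Sum = 4+19+36+38+48+60 = 205.
SPT (increasing processing time): Batch 4 Batch 1 Batch 5 Batch 6 Batch 2 Batch 3.
Batch 4: 0→2
Batch 1: 2→6
Batch 5: 6→16
Batch 6: 16→28
Batch 2: 28→43
Batch 3: 43→60
Sum = 2+6+16+28+43+60 = 155.
Difference = 205 − 155 = 50.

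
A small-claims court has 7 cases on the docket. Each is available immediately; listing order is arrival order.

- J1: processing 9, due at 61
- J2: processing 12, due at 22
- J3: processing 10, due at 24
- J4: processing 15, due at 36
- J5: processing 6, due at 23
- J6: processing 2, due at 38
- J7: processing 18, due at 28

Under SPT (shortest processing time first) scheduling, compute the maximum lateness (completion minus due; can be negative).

SPT (increasing processing time): J6 J5 J1 J3 J2 J4 J7.
J6: 0→2, due 38, lateness -36
J5: 2→8, due 23, lateness -15
J1: 8→17, due 61, lateness -44
J3: 17→27, due 24, lateness 3
J2: 27→39, due 22, lateness 17
J4: 39→54, due 36, lateness 18
J7: 54→72, due 28, lateness 44
Maximum = 44.

44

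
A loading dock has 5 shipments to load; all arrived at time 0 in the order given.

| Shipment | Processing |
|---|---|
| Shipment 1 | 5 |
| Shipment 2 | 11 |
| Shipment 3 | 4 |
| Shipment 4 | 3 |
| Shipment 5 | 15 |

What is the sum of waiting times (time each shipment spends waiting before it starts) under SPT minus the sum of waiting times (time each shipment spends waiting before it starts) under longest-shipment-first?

SPT (increasing processing time): Shipment 4 Shipment 3 Shipment 1 Shipment 2 Shipment 5.
Shipment 4: waits 0, runs 0→3
Shipment 3: waits 3, runs 3→7
Shipment 1: waits 7, runs 7→12
Shipment 2: waits 12, runs 12→23
Shipment 5: waits 23, runs 23→38
Sum = 0+3+7+12+23 = 45.
LPT (decreasing processing time): Shipment 5 Shipment 2 Shipment 1 Shipment 3 Shipment 4.
Shipment 5: waits 0, runs 0→15
Shipment 2: waits 15, runs 15→26
Shipment 1: waits 26, runs 26→31
Shipment 3: waits 31, runs 31→35
Shipment 4: waits 35, runs 35→38
Sum = 0+15+26+31+35 = 107.
Difference = 45 − 107 = -62.

-62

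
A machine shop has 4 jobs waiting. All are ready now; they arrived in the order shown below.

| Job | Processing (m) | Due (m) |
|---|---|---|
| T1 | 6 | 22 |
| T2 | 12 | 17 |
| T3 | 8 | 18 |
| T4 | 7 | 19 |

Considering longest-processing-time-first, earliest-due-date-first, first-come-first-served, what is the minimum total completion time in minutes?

83

LPT (decreasing processing time): T2 T3 T4 T1.
T2: 0→12
T3: 12→20
T4: 20→27
T1: 27→33
Sum = 12+20+27+33 = 92.
EDD (increasing due date): T2 T3 T4 T1.
T2: 0→12
T3: 12→20
T4: 20→27
T1: 27→33
Sum = 12+20+27+33 = 92.
FIFO (arrival order): T1 T2 T3 T4.
T1: 0→6
T2: 6→18
T3: 18→26
T4: 26→33
Sum = 6+18+26+33 = 83.
LPT 92, EDD 92, FIFO 83 → minimum 83.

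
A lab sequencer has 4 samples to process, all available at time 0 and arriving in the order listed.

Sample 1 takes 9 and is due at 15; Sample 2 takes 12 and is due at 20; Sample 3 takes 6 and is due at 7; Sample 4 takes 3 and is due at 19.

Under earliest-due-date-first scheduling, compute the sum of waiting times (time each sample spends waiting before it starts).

39

EDD (increasing due date): Sample 3 Sample 1 Sample 4 Sample 2.
Sample 3: waits 0, runs 0→6
Sample 1: waits 6, runs 6→15
Sample 4: waits 15, runs 15→18
Sample 2: waits 18, runs 18→30
Sum = 0+6+15+18 = 39.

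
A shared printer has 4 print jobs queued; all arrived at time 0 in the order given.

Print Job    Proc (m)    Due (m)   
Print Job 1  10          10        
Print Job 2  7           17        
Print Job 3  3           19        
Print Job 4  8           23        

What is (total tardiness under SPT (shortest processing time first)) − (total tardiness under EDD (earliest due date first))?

SPT (increasing processing time): Print Job 3 Print Job 2 Print Job 4 Print Job 1.
Print Job 3: 0→3, due 19, tardiness 0
Print Job 2: 3→10, due 17, tardiness 0
Print Job 4: 10→18, due 23, tardiness 0
Print Job 1: 18→28, due 10, tardiness 18
Sum = 0+0+0+18 = 18.
EDD (increasing due date): Print Job 1 Print Job 2 Print Job 3 Print Job 4.
Print Job 1: 0→10, due 10, tardiness 0
Print Job 2: 10→17, due 17, tardiness 0
Print Job 3: 17→20, due 19, tardiness 1
Print Job 4: 20→28, due 23, tardiness 5
Sum = 0+0+1+5 = 6.
Difference = 18 − 6 = 12.

12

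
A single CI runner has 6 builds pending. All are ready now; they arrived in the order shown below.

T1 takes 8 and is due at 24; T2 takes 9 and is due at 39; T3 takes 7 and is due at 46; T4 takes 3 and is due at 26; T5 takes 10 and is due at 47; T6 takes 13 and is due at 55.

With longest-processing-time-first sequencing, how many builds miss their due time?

3

LPT (decreasing processing time): T6 T5 T2 T1 T3 T4.
T6: 0→13, due 55, tardiness 0
T5: 13→23, due 47, tardiness 0
T2: 23→32, due 39, tardiness 0
T1: 32→40, due 24, tardiness 16
T3: 40→47, due 46, tardiness 1
T4: 47→50, due 26, tardiness 24
Late builds: 3.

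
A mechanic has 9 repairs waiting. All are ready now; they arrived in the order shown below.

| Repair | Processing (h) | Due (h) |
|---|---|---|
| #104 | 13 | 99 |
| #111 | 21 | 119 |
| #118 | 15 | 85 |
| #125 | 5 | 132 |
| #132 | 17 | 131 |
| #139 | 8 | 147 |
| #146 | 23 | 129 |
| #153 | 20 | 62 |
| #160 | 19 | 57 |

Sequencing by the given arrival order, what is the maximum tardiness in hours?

FIFO (arrival order): #104 #111 #118 #125 #132 #139 #146 #153 #160.
#104: 0→13, due 99, tardiness 0
#111: 13→34, due 119, tardiness 0
#118: 34→49, due 85, tardiness 0
#125: 49→54, due 132, tardiness 0
#132: 54→71, due 131, tardiness 0
#139: 71→79, due 147, tardiness 0
#146: 79→102, due 129, tardiness 0
#153: 102→122, due 62, tardiness 60
#160: 122→141, due 57, tardiness 84
Maximum = 84.

84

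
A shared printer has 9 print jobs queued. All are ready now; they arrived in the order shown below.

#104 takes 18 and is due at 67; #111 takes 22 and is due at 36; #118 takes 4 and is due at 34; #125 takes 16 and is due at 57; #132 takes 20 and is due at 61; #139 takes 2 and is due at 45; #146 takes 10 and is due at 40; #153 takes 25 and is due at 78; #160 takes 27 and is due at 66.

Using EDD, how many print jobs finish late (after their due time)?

EDD (increasing due date): #118 #111 #146 #139 #125 #132 #160 #104 #153.
#118: 0→4, due 34, tardiness 0
#111: 4→26, due 36, tardiness 0
#146: 26→36, due 40, tardiness 0
#139: 36→38, due 45, tardiness 0
#125: 38→54, due 57, tardiness 0
#132: 54→74, due 61, tardiness 13
#160: 74→101, due 66, tardiness 35
#104: 101→119, due 67, tardiness 52
#153: 119→144, due 78, tardiness 66
Late print jobs: 4.

4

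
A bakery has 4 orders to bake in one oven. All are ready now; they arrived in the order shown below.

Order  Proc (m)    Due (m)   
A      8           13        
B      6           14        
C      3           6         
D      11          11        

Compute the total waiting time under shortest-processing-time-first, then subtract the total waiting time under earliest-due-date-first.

SPT (increasing processing time): C B A D.
C: waits 0, runs 0→3
B: waits 3, runs 3→9
A: waits 9, runs 9→17
D: waits 17, runs 17→28
Sum = 0+3+9+17 = 29.
EDD (increasing due date): C D A B.
C: waits 0, runs 0→3
D: waits 3, runs 3→14
A: waits 14, runs 14→22
B: waits 22, runs 22→28
Sum = 0+3+14+22 = 39.
Difference = 29 − 39 = -10.

-10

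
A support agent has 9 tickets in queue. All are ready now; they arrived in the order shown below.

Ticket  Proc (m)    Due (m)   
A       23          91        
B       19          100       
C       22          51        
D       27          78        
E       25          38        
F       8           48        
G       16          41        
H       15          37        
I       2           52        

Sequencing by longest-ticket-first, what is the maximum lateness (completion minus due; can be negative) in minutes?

110

LPT (decreasing processing time): D E A C B G H F I.
D: 0→27, due 78, lateness -51
E: 27→52, due 38, lateness 14
A: 52→75, due 91, lateness -16
C: 75→97, due 51, lateness 46
B: 97→116, due 100, lateness 16
G: 116→132, due 41, lateness 91
H: 132→147, due 37, lateness 110
F: 147→155, due 48, lateness 107
I: 155→157, due 52, lateness 105
Maximum = 110.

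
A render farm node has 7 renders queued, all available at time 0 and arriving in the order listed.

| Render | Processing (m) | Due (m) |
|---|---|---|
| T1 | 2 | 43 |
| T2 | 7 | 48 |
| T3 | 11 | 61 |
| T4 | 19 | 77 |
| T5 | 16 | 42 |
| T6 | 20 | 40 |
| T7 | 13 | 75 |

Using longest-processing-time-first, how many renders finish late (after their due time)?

LPT (decreasing processing time): T6 T4 T5 T7 T3 T2 T1.
T6: 0→20, due 40, tardiness 0
T4: 20→39, due 77, tardiness 0
T5: 39→55, due 42, tardiness 13
T7: 55→68, due 75, tardiness 0
T3: 68→79, due 61, tardiness 18
T2: 79→86, due 48, tardiness 38
T1: 86→88, due 43, tardiness 45
Late renders: 4.

4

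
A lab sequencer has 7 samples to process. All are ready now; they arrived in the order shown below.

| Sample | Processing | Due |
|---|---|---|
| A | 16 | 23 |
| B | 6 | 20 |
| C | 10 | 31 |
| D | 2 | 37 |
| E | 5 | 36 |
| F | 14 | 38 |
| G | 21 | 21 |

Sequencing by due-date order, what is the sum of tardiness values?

129

EDD (increasing due date): B G A C E D F.
B: 0→6, due 20, tardiness 0
G: 6→27, due 21, tardiness 6
A: 27→43, due 23, tardiness 20
C: 43→53, due 31, tardiness 22
E: 53→58, due 36, tardiness 22
D: 58→60, due 37, tardiness 23
F: 60→74, due 38, tardiness 36
Sum = 0+6+20+22+22+23+36 = 129.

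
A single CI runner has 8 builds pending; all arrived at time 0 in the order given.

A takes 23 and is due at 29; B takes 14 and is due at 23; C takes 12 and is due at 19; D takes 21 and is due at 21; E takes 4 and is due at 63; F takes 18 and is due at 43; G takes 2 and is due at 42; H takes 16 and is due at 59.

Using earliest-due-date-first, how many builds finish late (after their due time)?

7

EDD (increasing due date): C D B A G F H E.
C: 0→12, due 19, tardiness 0
D: 12→33, due 21, tardiness 12
B: 33→47, due 23, tardiness 24
A: 47→70, due 29, tardiness 41
G: 70→72, due 42, tardiness 30
F: 72→90, due 43, tardiness 47
H: 90→106, due 59, tardiness 47
E: 106→110, due 63, tardiness 47
Late builds: 7.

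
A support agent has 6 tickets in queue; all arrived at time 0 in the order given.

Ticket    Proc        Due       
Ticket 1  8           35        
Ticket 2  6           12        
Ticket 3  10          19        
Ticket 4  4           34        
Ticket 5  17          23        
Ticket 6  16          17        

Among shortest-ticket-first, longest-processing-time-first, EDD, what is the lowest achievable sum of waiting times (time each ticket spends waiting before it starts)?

104

SPT (increasing processing time): Ticket 4 Ticket 2 Ticket 1 Ticket 3 Ticket 6 Ticket 5.
Ticket 4: waits 0, runs 0→4
Ticket 2: waits 4, runs 4→10
Ticket 1: waits 10, runs 10→18
Ticket 3: waits 18, runs 18→28
Ticket 6: waits 28, runs 28→44
Ticket 5: waits 44, runs 44→61
Sum = 0+4+10+18+28+44 = 104.
LPT (decreasing processing time): Ticket 5 Ticket 6 Ticket 3 Ticket 1 Ticket 2 Ticket 4.
Ticket 5: waits 0, runs 0→17
Ticket 6: waits 17, runs 17→33
Ticket 3: waits 33, runs 33→43
Ticket 1: waits 43, runs 43→51
Ticket 2: waits 51, runs 51→57
Ticket 4: waits 57, runs 57→61
Sum = 0+17+33+43+51+57 = 201.
EDD (increasing due date): Ticket 2 Ticket 6 Ticket 3 Ticket 5 Ticket 4 Ticket 1.
Ticket 2: waits 0, runs 0→6
Ticket 6: waits 6, runs 6→22
Ticket 3: waits 22, runs 22→32
Ticket 5: waits 32, runs 32→49
Ticket 4: waits 49, runs 49→53
Ticket 1: waits 53, runs 53→61
Sum = 0+6+22+32+49+53 = 162.
SPT 104, LPT 201, EDD 162 → minimum 104.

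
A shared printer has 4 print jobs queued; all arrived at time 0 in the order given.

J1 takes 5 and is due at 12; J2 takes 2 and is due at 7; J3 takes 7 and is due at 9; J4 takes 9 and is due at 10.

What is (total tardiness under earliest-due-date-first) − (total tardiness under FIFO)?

EDD (increasing due date): J2 J3 J4 J1.
J2: 0→2, due 7, tardiness 0
J3: 2→9, due 9, tardiness 0
J4: 9→18, due 10, tardiness 8
J1: 18→23, due 12, tardiness 11
Sum = 0+0+8+11 = 19.
FIFO (arrival order): J1 J2 J3 J4.
J1: 0→5, due 12, tardiness 0
J2: 5→7, due 7, tardiness 0
J3: 7→14, due 9, tardiness 5
J4: 14→23, due 10, tardiness 13
Sum = 0+0+5+13 = 18.
Difference = 19 − 18 = 1.

1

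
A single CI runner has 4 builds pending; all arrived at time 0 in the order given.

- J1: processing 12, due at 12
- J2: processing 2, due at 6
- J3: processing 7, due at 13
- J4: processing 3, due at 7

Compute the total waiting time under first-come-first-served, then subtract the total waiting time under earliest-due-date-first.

FIFO (arrival order): J1 J2 J3 J4.
J1: waits 0, runs 0→12
J2: waits 12, runs 12→14
J3: waits 14, runs 14→21
J4: waits 21, runs 21→24
Sum = 0+12+14+21 = 47.
EDD (increasing due date): J2 J4 J1 J3.
J2: waits 0, runs 0→2
J4: waits 2, runs 2→5
J1: waits 5, runs 5→17
J3: waits 17, runs 17→24
Sum = 0+2+5+17 = 24.
Difference = 47 − 24 = 23.

23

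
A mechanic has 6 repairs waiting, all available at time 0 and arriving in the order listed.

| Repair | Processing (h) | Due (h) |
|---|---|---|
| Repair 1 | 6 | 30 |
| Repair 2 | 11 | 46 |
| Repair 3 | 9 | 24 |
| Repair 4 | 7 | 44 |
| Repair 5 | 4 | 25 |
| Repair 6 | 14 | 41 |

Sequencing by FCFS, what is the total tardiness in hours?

24

FIFO (arrival order): Repair 1 Repair 2 Repair 3 Repair 4 Repair 5 Repair 6.
Repair 1: 0→6, due 30, tardiness 0
Repair 2: 6→17, due 46, tardiness 0
Repair 3: 17→26, due 24, tardiness 2
Repair 4: 26→33, due 44, tardiness 0
Repair 5: 33→37, due 25, tardiness 12
Repair 6: 37→51, due 41, tardiness 10
Sum = 0+0+2+0+12+10 = 24.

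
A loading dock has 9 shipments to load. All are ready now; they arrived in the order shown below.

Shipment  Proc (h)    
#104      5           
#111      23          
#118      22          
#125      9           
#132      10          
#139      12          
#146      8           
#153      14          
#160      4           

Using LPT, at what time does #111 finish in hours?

23

LPT (decreasing processing time): #111 #118 #153 #139 #132 #125 #146 #104 #160.
#111: 0→23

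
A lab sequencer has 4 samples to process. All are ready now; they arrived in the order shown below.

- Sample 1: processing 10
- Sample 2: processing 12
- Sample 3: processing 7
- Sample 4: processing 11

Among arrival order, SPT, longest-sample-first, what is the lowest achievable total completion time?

FIFO (arrival order): Sample 1 Sample 2 Sample 3 Sample 4.
Sample 1: 0→10
Sample 2: 10→22
Sample 3: 22→29
Sample 4: 29→40
Sum = 10+22+29+40 = 101.
SPT (increasing processing time): Sample 3 Sample 1 Sample 4 Sample 2.
Sample 3: 0→7
Sample 1: 7→17
Sample 4: 17→28
Sample 2: 28→40
Sum = 7+17+28+40 = 92.
LPT (decreasing processing time): Sample 2 Sample 4 Sample 1 Sample 3.
Sample 2: 0→12
Sample 4: 12→23
Sample 1: 23→33
Sample 3: 33→40
Sum = 12+23+33+40 = 108.
FIFO 101, SPT 92, LPT 108 → minimum 92.

92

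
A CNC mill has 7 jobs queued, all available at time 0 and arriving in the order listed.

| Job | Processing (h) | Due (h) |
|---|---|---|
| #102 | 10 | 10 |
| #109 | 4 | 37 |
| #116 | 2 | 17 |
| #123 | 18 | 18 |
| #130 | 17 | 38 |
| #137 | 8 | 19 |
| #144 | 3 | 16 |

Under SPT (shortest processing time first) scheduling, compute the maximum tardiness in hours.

44

SPT (increasing processing time): #116 #144 #109 #137 #102 #130 #123.
#116: 0→2, due 17, tardiness 0
#144: 2→5, due 16, tardiness 0
#109: 5→9, due 37, tardiness 0
#137: 9→17, due 19, tardiness 0
#102: 17→27, due 10, tardiness 17
#130: 27→44, due 38, tardiness 6
#123: 44→62, due 18, tardiness 44
Maximum = 44.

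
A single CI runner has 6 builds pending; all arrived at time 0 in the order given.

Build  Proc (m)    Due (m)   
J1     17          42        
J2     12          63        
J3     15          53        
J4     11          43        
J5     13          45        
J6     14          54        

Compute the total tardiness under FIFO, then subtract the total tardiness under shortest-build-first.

FIFO (arrival order): J1 J2 J3 J4 J5 J6.
J1: 0→17, due 42, tardiness 0
J2: 17→29, due 63, tardiness 0
J3: 29→44, due 53, tardiness 0
J4: 44→55, due 43, tardiness 12
J5: 55→68, due 45, tardiness 23
J6: 68→82, due 54, tardiness 28
Sum = 0+0+0+12+23+28 = 63.
SPT (increasing processing time): J4 J2 J5 J6 J3 J1.
J4: 0→11, due 43, tardiness 0
J2: 11→23, due 63, tardiness 0
J5: 23→36, due 45, tardiness 0
J6: 36→50, due 54, tardiness 0
J3: 50→65, due 53, tardiness 12
J1: 65→82, due 42, tardiness 40
Sum = 0+0+0+0+12+40 = 52.
Difference = 63 − 52 = 11.

11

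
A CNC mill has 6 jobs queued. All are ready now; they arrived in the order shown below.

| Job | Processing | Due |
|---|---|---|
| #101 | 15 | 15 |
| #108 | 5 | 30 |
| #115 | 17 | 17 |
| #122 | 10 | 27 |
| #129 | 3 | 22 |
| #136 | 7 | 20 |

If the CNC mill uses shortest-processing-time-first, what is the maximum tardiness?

SPT (increasing processing time): #129 #108 #136 #122 #101 #115.
#129: 0→3, due 22, tardiness 0
#108: 3→8, due 30, tardiness 0
#136: 8→15, due 20, tardiness 0
#122: 15→25, due 27, tardiness 0
#101: 25→40, due 15, tardiness 25
#115: 40→57, due 17, tardiness 40
Maximum = 40.

40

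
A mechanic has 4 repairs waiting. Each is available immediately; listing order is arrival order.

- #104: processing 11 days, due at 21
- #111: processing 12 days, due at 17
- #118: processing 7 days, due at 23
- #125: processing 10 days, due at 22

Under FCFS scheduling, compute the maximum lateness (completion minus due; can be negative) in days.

18

FIFO (arrival order): #104 #111 #118 #125.
#104: 0→11, due 21, lateness -10
#111: 11→23, due 17, lateness 6
#118: 23→30, due 23, lateness 7
#125: 30→40, due 22, lateness 18
Maximum = 18.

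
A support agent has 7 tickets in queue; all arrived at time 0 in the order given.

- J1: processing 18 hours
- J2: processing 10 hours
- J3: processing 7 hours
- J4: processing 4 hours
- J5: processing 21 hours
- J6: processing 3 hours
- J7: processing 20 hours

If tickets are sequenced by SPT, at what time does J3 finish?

14

SPT (increasing processing time): J6 J4 J3 J2 J1 J7 J5.
J6: 0→3
J4: 3→7
J3: 7→14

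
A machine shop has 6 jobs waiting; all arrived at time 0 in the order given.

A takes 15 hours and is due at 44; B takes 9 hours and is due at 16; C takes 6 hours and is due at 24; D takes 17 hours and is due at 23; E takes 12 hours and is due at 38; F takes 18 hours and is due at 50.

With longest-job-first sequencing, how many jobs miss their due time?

LPT (decreasing processing time): F D A E B C.
F: 0→18, due 50, tardiness 0
D: 18→35, due 23, tardiness 12
A: 35→50, due 44, tardiness 6
E: 50→62, due 38, tardiness 24
B: 62→71, due 16, tardiness 55
C: 71→77, due 24, tardiness 53
Late jobs: 5.

5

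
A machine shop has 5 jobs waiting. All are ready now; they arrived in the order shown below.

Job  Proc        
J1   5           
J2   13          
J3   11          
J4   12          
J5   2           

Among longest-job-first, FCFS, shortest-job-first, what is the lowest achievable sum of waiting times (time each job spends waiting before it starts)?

57

LPT (decreasing processing time): J2 J4 J3 J1 J5.
J2: waits 0, runs 0→13
J4: waits 13, runs 13→25
J3: waits 25, runs 25→36
J1: waits 36, runs 36→41
J5: waits 41, runs 41→43
Sum = 0+13+25+36+41 = 115.
FIFO (arrival order): J1 J2 J3 J4 J5.
J1: waits 0, runs 0→5
J2: waits 5, runs 5→18
J3: waits 18, runs 18→29
J4: waits 29, runs 29→41
J5: waits 41, runs 41→43
Sum = 0+5+18+29+41 = 93.
SPT (increasing processing time): J5 J1 J3 J4 J2.
J5: waits 0, runs 0→2
J1: waits 2, runs 2→7
J3: waits 7, runs 7→18
J4: waits 18, runs 18→30
J2: waits 30, runs 30→43
Sum = 0+2+7+18+30 = 57.
LPT 115, FIFO 93, SPT 57 → minimum 57.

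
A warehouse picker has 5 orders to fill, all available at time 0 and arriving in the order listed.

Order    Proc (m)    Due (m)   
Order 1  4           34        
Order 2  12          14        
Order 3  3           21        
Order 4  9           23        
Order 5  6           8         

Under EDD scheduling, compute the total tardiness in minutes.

11

EDD (increasing due date): Order 5 Order 2 Order 3 Order 4 Order 1.
Order 5: 0→6, due 8, tardiness 0
Order 2: 6→18, due 14, tardiness 4
Order 3: 18→21, due 21, tardiness 0
Order 4: 21→30, due 23, tardiness 7
Order 1: 30→34, due 34, tardiness 0
Sum = 0+4+0+7+0 = 11.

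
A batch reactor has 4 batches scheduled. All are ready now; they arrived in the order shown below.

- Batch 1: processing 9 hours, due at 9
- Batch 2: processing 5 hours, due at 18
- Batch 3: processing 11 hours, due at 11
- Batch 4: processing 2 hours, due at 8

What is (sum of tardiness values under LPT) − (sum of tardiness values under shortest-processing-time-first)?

LPT (decreasing processing time): Batch 3 Batch 1 Batch 2 Batch 4.
Batch 3: 0→11, due 11, tardiness 0
Batch 1: 11→20, due 9, tardiness 11
Batch 2: 20→25, due 18, tardiness 7
Batch 4: 25→27, due 8, tardiness 19
Sum = 0+11+7+19 = 37.
SPT (increasing processing time): Batch 4 Batch 2 Batch 1 Batch 3.
Batch 4: 0→2, due 8, tardiness 0
Batch 2: 2→7, due 18, tardiness 0
Batch 1: 7→16, due 9, tardiness 7
Batch 3: 16→27, due 11, tardiness 16
Sum = 0+0+7+16 = 23.
Difference = 37 − 23 = 14.

14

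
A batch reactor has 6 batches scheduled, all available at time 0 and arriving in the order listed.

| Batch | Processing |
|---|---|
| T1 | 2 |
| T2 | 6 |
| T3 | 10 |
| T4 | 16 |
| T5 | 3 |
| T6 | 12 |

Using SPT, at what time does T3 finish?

21

SPT (increasing processing time): T1 T5 T2 T3 T6 T4.
T1: 0→2
T5: 2→5
T2: 5→11
T3: 11→21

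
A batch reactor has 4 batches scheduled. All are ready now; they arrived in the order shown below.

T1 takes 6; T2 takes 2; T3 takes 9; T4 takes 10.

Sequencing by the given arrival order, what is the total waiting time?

FIFO (arrival order): T1 T2 T3 T4.
T1: waits 0, runs 0→6
T2: waits 6, runs 6→8
T3: waits 8, runs 8→17
T4: waits 17, runs 17→27
Sum = 0+6+8+17 = 31.

31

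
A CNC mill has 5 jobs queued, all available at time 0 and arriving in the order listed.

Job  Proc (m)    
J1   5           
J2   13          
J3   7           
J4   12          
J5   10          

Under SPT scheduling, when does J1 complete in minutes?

5

SPT (increasing processing time): J1 J3 J5 J4 J2.
J1: 0→5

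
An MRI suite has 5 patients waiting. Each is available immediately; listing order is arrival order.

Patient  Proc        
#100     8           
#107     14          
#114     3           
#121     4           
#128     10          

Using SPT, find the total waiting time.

50

SPT (increasing processing time): #114 #121 #100 #128 #107.
#114: waits 0, runs 0→3
#121: waits 3, runs 3→7
#100: waits 7, runs 7→15
#128: waits 15, runs 15→25
#107: waits 25, runs 25→39
Sum = 0+3+7+15+25 = 50.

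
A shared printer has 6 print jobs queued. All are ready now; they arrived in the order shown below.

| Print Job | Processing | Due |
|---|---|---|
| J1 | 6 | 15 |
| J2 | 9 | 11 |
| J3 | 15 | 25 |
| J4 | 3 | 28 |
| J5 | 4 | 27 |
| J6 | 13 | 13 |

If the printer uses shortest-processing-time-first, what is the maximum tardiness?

25

SPT (increasing processing time): J4 J5 J1 J2 J6 J3.
J4: 0→3, due 28, tardiness 0
J5: 3→7, due 27, tardiness 0
J1: 7→13, due 15, tardiness 0
J2: 13→22, due 11, tardiness 11
J6: 22→35, due 13, tardiness 22
J3: 35→50, due 25, tardiness 25
Maximum = 25.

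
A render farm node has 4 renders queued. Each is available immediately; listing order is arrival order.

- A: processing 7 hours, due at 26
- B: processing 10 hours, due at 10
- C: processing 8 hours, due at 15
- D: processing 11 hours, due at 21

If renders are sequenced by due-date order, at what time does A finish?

EDD (increasing due date): B C D A.
B: 0→10
C: 10→18
D: 18→29
A: 29→36

36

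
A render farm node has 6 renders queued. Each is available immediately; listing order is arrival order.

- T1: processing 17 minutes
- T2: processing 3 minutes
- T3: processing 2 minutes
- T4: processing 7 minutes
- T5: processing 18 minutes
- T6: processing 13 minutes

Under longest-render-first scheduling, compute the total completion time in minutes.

274

LPT (decreasing processing time): T5 T1 T6 T4 T2 T3.
T5: 0→18
T1: 18→35
T6: 35→48
T4: 48→55
T2: 55→58
T3: 58→60
Sum = 18+35+48+55+58+60 = 274.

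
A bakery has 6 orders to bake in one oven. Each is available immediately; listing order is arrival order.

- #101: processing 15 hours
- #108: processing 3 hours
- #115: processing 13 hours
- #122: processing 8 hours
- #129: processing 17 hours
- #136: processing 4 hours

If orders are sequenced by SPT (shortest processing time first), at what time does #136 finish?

7

SPT (increasing processing time): #108 #136 #122 #115 #101 #129.
#108: 0→3
#136: 3→7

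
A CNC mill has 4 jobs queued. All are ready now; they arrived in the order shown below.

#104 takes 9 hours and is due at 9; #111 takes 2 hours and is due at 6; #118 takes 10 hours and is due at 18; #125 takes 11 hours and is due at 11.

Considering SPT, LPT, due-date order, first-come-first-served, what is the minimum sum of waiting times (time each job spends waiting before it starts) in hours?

34

SPT (increasing processing time): #111 #104 #118 #125.
#111: waits 0, runs 0→2
#104: waits 2, runs 2→11
#118: waits 11, runs 11→21
#125: waits 21, runs 21→32
Sum = 0+2+11+21 = 34.
LPT (decreasing processing time): #125 #118 #104 #111.
#125: waits 0, runs 0→11
#118: waits 11, runs 11→21
#104: waits 21, runs 21→30
#111: waits 30, runs 30→32
Sum = 0+11+21+30 = 62.
EDD (increasing due date): #111 #104 #125 #118.
#111: waits 0, runs 0→2
#104: waits 2, runs 2→11
#125: waits 11, runs 11→22
#118: waits 22, runs 22→32
Sum = 0+2+11+22 = 35.
FIFO (arrival order): #104 #111 #118 #125.
#104: waits 0, runs 0→9
#111: waits 9, runs 9→11
#118: waits 11, runs 11→21
#125: waits 21, runs 21→32
Sum = 0+9+11+21 = 41.
SPT 34, LPT 62, EDD 35, FIFO 41 → minimum 34.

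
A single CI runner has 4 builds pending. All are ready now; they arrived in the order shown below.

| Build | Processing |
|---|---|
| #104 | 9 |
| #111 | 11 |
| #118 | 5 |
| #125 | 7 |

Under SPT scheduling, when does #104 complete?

21

SPT (increasing processing time): #118 #125 #104 #111.
#118: 0→5
#125: 5→12
#104: 12→21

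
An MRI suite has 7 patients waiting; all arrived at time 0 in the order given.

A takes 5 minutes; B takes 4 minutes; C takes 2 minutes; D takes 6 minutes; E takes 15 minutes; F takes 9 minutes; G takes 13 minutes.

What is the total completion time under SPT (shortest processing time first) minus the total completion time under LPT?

SPT (increasing processing time): C B A D F G E.
C: 0→2
B: 2→6
A: 6→11
D: 11→17
F: 17→26
G: 26→39
E: 39→54
Sum = 2+6+11+17+26+39+54 = 155.
LPT (decreasing processing time): E G F D A B C.
E: 0→15
G: 15→28
F: 28→37
D: 37→43
A: 43→48
B: 48→52
C: 52→54
Sum = 15+28+37+43+48+52+54 = 277.
Difference = 155 − 277 = -122.

-122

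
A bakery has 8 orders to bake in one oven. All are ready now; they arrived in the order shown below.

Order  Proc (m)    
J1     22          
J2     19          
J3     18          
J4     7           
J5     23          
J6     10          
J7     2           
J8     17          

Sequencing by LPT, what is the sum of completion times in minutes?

656

LPT (decreasing processing time): J5 J1 J2 J3 J8 J6 J4 J7.
J5: 0→23
J1: 23→45
J2: 45→64
J3: 64→82
J8: 82→99
J6: 99→109
J4: 109→116
J7: 116→118
Sum = 23+45+64+82+99+109+116+118 = 656.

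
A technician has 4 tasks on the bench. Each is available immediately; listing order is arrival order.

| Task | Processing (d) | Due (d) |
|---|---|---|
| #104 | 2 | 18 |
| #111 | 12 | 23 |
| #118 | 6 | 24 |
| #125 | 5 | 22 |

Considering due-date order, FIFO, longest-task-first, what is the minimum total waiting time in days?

28

EDD (increasing due date): #104 #125 #111 #118.
#104: waits 0, runs 0→2
#125: waits 2, runs 2→7
#111: waits 7, runs 7→19
#118: waits 19, runs 19→25
Sum = 0+2+7+19 = 28.
FIFO (arrival order): #104 #111 #118 #125.
#104: waits 0, runs 0→2
#111: waits 2, runs 2→14
#118: waits 14, runs 14→20
#125: waits 20, runs 20→25
Sum = 0+2+14+20 = 36.
LPT (decreasing processing time): #111 #118 #125 #104.
#111: waits 0, runs 0→12
#118: waits 12, runs 12→18
#125: waits 18, runs 18→23
#104: waits 23, runs 23→25
Sum = 0+12+18+23 = 53.
EDD 28, FIFO 36, LPT 53 → minimum 28.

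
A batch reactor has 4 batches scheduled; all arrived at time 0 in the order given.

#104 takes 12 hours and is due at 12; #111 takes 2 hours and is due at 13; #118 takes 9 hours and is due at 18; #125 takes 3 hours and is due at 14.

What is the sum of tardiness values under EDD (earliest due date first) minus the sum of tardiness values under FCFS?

EDD (increasing due date): #104 #111 #125 #118.
#104: 0→12, due 12, tardiness 0
#111: 12→14, due 13, tardiness 1
#125: 14→17, due 14, tardiness 3
#118: 17→26, due 18, tardiness 8
Sum = 0+1+3+8 = 12.
FIFO (arrival order): #104 #111 #118 #125.
#104: 0→12, due 12, tardiness 0
#111: 12→14, due 13, tardiness 1
#118: 14→23, due 18, tardiness 5
#125: 23→26, due 14, tardiness 12
Sum = 0+1+5+12 = 18.
Difference = 12 − 18 = -6.

-6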